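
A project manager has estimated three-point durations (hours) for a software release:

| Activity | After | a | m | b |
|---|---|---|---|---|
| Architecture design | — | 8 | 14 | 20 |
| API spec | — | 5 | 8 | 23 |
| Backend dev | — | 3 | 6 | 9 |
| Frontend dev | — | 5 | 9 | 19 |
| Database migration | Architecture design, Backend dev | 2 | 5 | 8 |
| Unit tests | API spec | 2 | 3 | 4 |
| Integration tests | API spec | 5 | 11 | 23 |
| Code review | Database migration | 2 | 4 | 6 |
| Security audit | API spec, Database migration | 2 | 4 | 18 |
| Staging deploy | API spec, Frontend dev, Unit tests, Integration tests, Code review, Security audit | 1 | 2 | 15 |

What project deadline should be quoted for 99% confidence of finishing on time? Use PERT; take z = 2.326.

te_Architecture design = (8 + 4·14 + 20)/6 = 84/6 = 14; σ²_Architecture design = ((20−8)/6)² = 4.000
te_API spec = (5 + 4·8 + 23)/6 = 60/6 = 10; σ²_API spec = ((23−5)/6)² = 9.000
te_Backend dev = (3 + 4·6 + 9)/6 = 36/6 = 6; σ²_Backend dev = ((9−3)/6)² = 1.000
te_Frontend dev = (5 + 4·9 + 19)/6 = 60/6 = 10; σ²_Frontend dev = ((19−5)/6)² = 5.444
te_Database migration = (2 + 4·5 + 8)/6 = 30/6 = 5; σ²_Database migration = ((8−2)/6)² = 1.000
te_Unit tests = (2 + 4·3 + 4)/6 = 18/6 = 3; σ²_Unit tests = ((4−2)/6)² = 0.111
te_Integration tests = (5 + 4·11 + 23)/6 = 72/6 = 12; σ²_Integration tests = ((23−5)/6)² = 9.000
te_Code review = (2 + 4·4 + 6)/6 = 24/6 = 4; σ²_Code review = ((6−2)/6)² = 0.444
te_Security audit = (2 + 4·4 + 18)/6 = 36/6 = 6; σ²_Security audit = ((18−2)/6)² = 7.111
te_Staging deploy = (1 + 4·2 + 15)/6 = 24/6 = 4; σ²_Staging deploy = ((15−1)/6)² = 5.444

Forward pass:
ES_Architecture design = 0; EF_Architecture design = 14
ES_API spec = 0; EF_API spec = 10
ES_Backend dev = 0; EF_Backend dev = 6
ES_Frontend dev = 0; EF_Frontend dev = 10
ES_Database migration = max(EF_Architecture design=14, EF_Backend dev=6) = 14; EF_Database migration = 14+5 = 19
ES_Unit tests = 10; EF_Unit tests = 10+3 = 13
ES_Integration tests = 10; EF_Integration tests = 10+12 = 22
ES_Code review = 19; EF_Code review = 19+4 = 23
ES_Security audit = max(EF_API spec=10, EF_Database migration=19) = 19; EF_Security audit = 19+6 = 25
ES_Staging deploy = max(EF_API spec=10, EF_Frontend dev=10, EF_Unit tests=13, EF_Integration tests=22, EF_Code review=23, EF_Security audit=25) = 25; EF_Staging deploy = 25+4 = 29
Expected project duration μ = 29 hours. Critical path: Architecture design → Database migration → Security audit → Staging deploy.

Variance along critical path = 4.000 + 1.000 + 7.111 + 5.444 = 17.556; σ = 4.190 hours.
D = μ + z·σ = 29 + 2.326·4.190 = 38.7 hours

38.7 hours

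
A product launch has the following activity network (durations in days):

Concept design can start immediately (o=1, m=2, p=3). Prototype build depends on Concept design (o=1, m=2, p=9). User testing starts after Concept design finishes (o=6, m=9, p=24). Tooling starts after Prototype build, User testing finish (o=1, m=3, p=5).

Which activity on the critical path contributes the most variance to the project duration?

User testing

te_Concept design = (1 + 4·2 + 3)/6 = 12/6 = 2; σ²_Concept design = ((3−1)/6)² = 0.111
te_Prototype build = (1 + 4·2 + 9)/6 = 18/6 = 3; σ²_Prototype build = ((9−1)/6)² = 1.778
te_User testing = (6 + 4·9 + 24)/6 = 66/6 = 11; σ²_User testing = ((24−6)/6)² = 9.000
te_Tooling = (1 + 4·3 + 5)/6 = 18/6 = 3; σ²_Tooling = ((5−1)/6)² = 0.444

Forward pass:
ES_Concept design = 0; EF_Concept design = 2
ES_Prototype build = 2; EF_Prototype build = 2+3 = 5
ES_User testing = 2; EF_User testing = 2+11 = 13
ES_Tooling = max(EF_Prototype build=5, EF_User testing=13) = 13; EF_Tooling = 13+3 = 16
Expected project duration μ = 16 days. Critical path: Concept design → User testing → Tooling.

Variances on critical path: σ²_Concept design=0.111, σ²_User testing=9.000, σ²_Tooling=0.444.
Largest is σ²_User testing = 9.000.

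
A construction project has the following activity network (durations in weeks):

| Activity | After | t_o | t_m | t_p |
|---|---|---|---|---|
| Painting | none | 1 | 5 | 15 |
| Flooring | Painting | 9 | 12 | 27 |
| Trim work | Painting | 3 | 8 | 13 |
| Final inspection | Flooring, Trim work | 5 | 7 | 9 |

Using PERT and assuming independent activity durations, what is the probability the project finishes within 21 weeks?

te_Painting = (1 + 4·5 + 15)/6 = 36/6 = 6; σ²_Painting = ((15−1)/6)² = 5.444
te_Flooring = (9 + 4·12 + 27)/6 = 84/6 = 14; σ²_Flooring = ((27−9)/6)² = 9.000
te_Trim work = (3 + 4·8 + 13)/6 = 48/6 = 8; σ²_Trim work = ((13−3)/6)² = 2.778
te_Final inspection = (5 + 4·7 + 9)/6 = 42/6 = 7; σ²_Final inspection = ((9−5)/6)² = 0.444

Forward pass:
ES_Painting = 0; EF_Painting = 6
ES_Flooring = 6; EF_Flooring = 6+14 = 20
ES_Trim work = 6; EF_Trim work = 6+8 = 14
ES_Final inspection = max(EF_Flooring=20, EF_Trim work=14) = 20; EF_Final inspection = 20+7 = 27
Expected project duration μ = 27 weeks. Critical path: Painting → Flooring → Final inspection.

Variance along critical path = 5.444 + 9.000 + 0.444 = 14.889; σ = √14.889 = 3.859 weeks.
Z = (21 − 27) / 3.859 = -1.555
P(T ≤ 21) = Φ(-1.555) ≈ 0.060

0.060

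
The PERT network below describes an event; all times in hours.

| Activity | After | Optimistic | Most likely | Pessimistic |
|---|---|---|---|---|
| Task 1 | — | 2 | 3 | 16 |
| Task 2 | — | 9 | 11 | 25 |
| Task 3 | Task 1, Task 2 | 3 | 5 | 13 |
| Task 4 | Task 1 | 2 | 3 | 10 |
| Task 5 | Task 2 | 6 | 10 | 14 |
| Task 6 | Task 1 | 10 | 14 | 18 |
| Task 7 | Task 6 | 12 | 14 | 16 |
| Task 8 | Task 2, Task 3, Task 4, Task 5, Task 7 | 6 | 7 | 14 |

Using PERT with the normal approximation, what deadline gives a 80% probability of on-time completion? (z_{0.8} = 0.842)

te_Task 1 = (2 + 4·3 + 16)/6 = 30/6 = 5; σ²_Task 1 = ((16−2)/6)² = 5.444
te_Task 2 = (9 + 4·11 + 25)/6 = 78/6 = 13; σ²_Task 2 = ((25−9)/6)² = 7.111
te_Task 3 = (3 + 4·5 + 13)/6 = 36/6 = 6; σ²_Task 3 = ((13−3)/6)² = 2.778
te_Task 4 = (2 + 4·3 + 10)/6 = 24/6 = 4; σ²_Task 4 = ((10−2)/6)² = 1.778
te_Task 5 = (6 + 4·10 + 14)/6 = 60/6 = 10; σ²_Task 5 = ((14−6)/6)² = 1.778
te_Task 6 = (10 + 4·14 + 18)/6 = 84/6 = 14; σ²_Task 6 = ((18−10)/6)² = 1.778
te_Task 7 = (12 + 4·14 + 16)/6 = 84/6 = 14; σ²_Task 7 = ((16−12)/6)² = 0.444
te_Task 8 = (6 + 4·7 + 14)/6 = 48/6 = 8; σ²_Task 8 = ((14−6)/6)² = 1.778

Forward pass:
ES_Task 1 = 0; EF_Task 1 = 5
ES_Task 2 = 0; EF_Task 2 = 13
ES_Task 3 = max(EF_Task 1=5, EF_Task 2=13) = 13; EF_Task 3 = 13+6 = 19
ES_Task 4 = 5; EF_Task 4 = 5+4 = 9
ES_Task 5 = 13; EF_Task 5 = 13+10 = 23
ES_Task 6 = 5; EF_Task 6 = 5+14 = 19
ES_Task 7 = 19; EF_Task 7 = 19+14 = 33
ES_Task 8 = max(EF_Task 2=13, EF_Task 3=19, EF_Task 4=9, EF_Task 5=23, EF_Task 7=33) = 33; EF_Task 8 = 33+8 = 41
Expected project duration μ = 41 hours. Critical path: Task 1 → Task 6 → Task 7 → Task 8.

Variance along critical path = 5.444 + 1.778 + 0.444 + 1.778 = 9.444; σ = 3.073 hours.
D = μ + z·σ = 41 + 0.842·3.073 = 43.6 hours

43.6 hours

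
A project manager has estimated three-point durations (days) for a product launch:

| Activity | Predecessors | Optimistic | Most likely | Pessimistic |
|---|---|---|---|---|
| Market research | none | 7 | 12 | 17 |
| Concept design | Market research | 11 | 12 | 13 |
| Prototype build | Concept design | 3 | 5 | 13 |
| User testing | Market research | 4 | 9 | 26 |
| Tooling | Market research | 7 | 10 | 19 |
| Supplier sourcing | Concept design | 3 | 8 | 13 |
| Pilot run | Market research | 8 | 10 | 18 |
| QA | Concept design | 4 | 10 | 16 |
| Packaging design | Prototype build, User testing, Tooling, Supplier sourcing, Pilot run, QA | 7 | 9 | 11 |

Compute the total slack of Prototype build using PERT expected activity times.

te_Market research = (7 + 4·12 + 17)/6 = 72/6 = 12
te_Concept design = (11 + 4·12 + 13)/6 = 72/6 = 12
te_Prototype build = (3 + 4·5 + 13)/6 = 36/6 = 6
te_User testing = (4 + 4·9 + 26)/6 = 66/6 = 11
te_Tooling = (7 + 4·10 + 19)/6 = 66/6 = 11
te_Supplier sourcing = (3 + 4·8 + 13)/6 = 48/6 = 8
te_Pilot run = (8 + 4·10 + 18)/6 = 66/6 = 11
te_QA = (4 + 4·10 + 16)/6 = 60/6 = 10
te_Packaging design = (7 + 4·9 + 11)/6 = 54/6 = 9

Forward pass:
ES_Market research = 0; EF_Market research = 12
ES_Concept design = 12; EF_Concept design = 12+12 = 24
ES_Prototype build = 24; EF_Prototype build = 24+6 = 30
ES_User testing = 12; EF_User testing = 12+11 = 23
ES_Tooling = 12; EF_Tooling = 12+11 = 23
ES_Supplier sourcing = 24; EF_Supplier sourcing = 24+8 = 32
ES_Pilot run = 12; EF_Pilot run = 12+11 = 23
ES_QA = 24; EF_QA = 24+10 = 34
ES_Packaging design = max(EF_Prototype build=30, EF_User testing=23, EF_Tooling=23, EF_Supplier sourcing=32, EF_Pilot run=23, EF_QA=34) = 34; EF_Packaging design = 34+9 = 43
Expected project duration μ = 43 days. Critical path: Market research → Concept design → QA → Packaging design.

Backward pass:
LF_Packaging design = 43; LS_Packaging design = 43−9 = 34
LF_QA = LS_Packaging design = 34; LS_QA = 34−10 = 24
LF_Pilot run = LS_Packaging design = 34; LS_Pilot run = 34−11 = 23
LF_Supplier sourcing = LS_Packaging design = 34; LS_Supplier sourcing = 34−8 = 26
LF_Tooling = LS_Packaging design = 34; LS_Tooling = 34−11 = 23
LF_User testing = LS_Packaging design = 34; LS_User testing = 34−11 = 23
LF_Prototype build = LS_Packaging design = 34; LS_Prototype build = 34−6 = 28
LF_Concept design = min(LS_Prototype build=28, LS_Supplier sourcing=26, LS_QA=24) = 24; LS_Concept design = 24−12 = 12
LF_Market research = min(LS_Concept design=12, LS_User testing=23, LS_Tooling=23, LS_Pilot run=23) = 12; LS_Market research = 12−12 = 0
Slack_Prototype build = LS_Prototype build − ES_Prototype build = 28 − 24 = 4

4 days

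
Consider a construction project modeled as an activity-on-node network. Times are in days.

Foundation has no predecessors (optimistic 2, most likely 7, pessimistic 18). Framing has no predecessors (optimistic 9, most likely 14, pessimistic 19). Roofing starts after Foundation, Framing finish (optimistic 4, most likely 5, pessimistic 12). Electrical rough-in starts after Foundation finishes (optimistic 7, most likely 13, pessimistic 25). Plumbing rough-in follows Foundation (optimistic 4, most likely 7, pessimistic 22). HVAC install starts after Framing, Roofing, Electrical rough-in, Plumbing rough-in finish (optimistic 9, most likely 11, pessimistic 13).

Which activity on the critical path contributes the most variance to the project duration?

te_Foundation = (2 + 4·7 + 18)/6 = 48/6 = 8; σ²_Foundation = ((18−2)/6)² = 7.111
te_Framing = (9 + 4·14 + 19)/6 = 84/6 = 14; σ²_Framing = ((19−9)/6)² = 2.778
te_Roofing = (4 + 4·5 + 12)/6 = 36/6 = 6; σ²_Roofing = ((12−4)/6)² = 1.778
te_Electrical rough-in = (7 + 4·13 + 25)/6 = 84/6 = 14; σ²_Electrical rough-in = ((25−7)/6)² = 9.000
te_Plumbing rough-in = (4 + 4·7 + 22)/6 = 54/6 = 9; σ²_Plumbing rough-in = ((22−4)/6)² = 9.000
te_HVAC install = (9 + 4·11 + 13)/6 = 66/6 = 11; σ²_HVAC install = ((13−9)/6)² = 0.444

Forward pass:
ES_Foundation = 0; EF_Foundation = 8
ES_Framing = 0; EF_Framing = 14
ES_Roofing = max(EF_Foundation=8, EF_Framing=14) = 14; EF_Roofing = 14+6 = 20
ES_Electrical rough-in = 8; EF_Electrical rough-in = 8+14 = 22
ES_Plumbing rough-in = 8; EF_Plumbing rough-in = 8+9 = 17
ES_HVAC install = max(EF_Framing=14, EF_Roofing=20, EF_Electrical rough-in=22, EF_Plumbing rough-in=17) = 22; EF_HVAC install = 22+11 = 33
Expected project duration μ = 33 days. Critical path: Foundation → Electrical rough-in → HVAC install.

Variances on critical path: σ²_Foundation=7.111, σ²_Electrical rough-in=9.000, σ²_HVAC install=0.444.
Largest is σ²_Electrical rough-in = 9.000.

Electrical rough-in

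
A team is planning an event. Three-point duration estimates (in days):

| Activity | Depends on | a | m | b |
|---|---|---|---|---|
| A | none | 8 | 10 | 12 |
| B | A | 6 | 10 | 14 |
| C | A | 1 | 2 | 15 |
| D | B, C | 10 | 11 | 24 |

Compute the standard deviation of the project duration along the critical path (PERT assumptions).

2.77 days

te_A = (8 + 4·10 + 12)/6 = 60/6 = 10; σ²_A = ((12−8)/6)² = 0.444
te_B = (6 + 4·10 + 14)/6 = 60/6 = 10; σ²_B = ((14−6)/6)² = 1.778
te_C = (1 + 4·2 + 15)/6 = 24/6 = 4; σ²_C = ((15−1)/6)² = 5.444
te_D = (10 + 4·11 + 24)/6 = 78/6 = 13; σ²_D = ((24−10)/6)² = 5.444

Forward pass:
ES_A = 0; EF_A = 10
ES_B = 10; EF_B = 10+10 = 20
ES_C = 10; EF_C = 10+4 = 14
ES_D = max(EF_B=20, EF_C=14) = 20; EF_D = 20+13 = 33
Expected project duration μ = 33 days. Critical path: A → B → D.

Variance along critical path = 0.444 + 1.778 + 5.444 = 7.667
σ = √7.667 = 2.769 days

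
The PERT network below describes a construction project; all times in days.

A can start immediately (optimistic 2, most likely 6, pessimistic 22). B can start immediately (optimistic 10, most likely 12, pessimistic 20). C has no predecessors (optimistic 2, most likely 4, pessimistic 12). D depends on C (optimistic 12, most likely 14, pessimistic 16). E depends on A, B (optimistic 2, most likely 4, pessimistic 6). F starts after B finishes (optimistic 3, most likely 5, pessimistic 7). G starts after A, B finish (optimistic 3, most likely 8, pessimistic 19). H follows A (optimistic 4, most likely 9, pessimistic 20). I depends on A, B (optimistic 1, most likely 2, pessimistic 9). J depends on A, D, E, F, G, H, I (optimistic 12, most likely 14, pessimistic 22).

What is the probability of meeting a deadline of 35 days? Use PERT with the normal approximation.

te_A = (2 + 4·6 + 22)/6 = 48/6 = 8; σ²_A = ((22−2)/6)² = 11.111
te_B = (10 + 4·12 + 20)/6 = 78/6 = 13; σ²_B = ((20−10)/6)² = 2.778
te_C = (2 + 4·4 + 12)/6 = 30/6 = 5; σ²_C = ((12−2)/6)² = 2.778
te_D = (12 + 4·14 + 16)/6 = 84/6 = 14; σ²_D = ((16−12)/6)² = 0.444
te_E = (2 + 4·4 + 6)/6 = 24/6 = 4; σ²_E = ((6−2)/6)² = 0.444
te_F = (3 + 4·5 + 7)/6 = 30/6 = 5; σ²_F = ((7−3)/6)² = 0.444
te_G = (3 + 4·8 + 19)/6 = 54/6 = 9; σ²_G = ((19−3)/6)² = 7.111
te_H = (4 + 4·9 + 20)/6 = 60/6 = 10; σ²_H = ((20−4)/6)² = 7.111
te_I = (1 + 4·2 + 9)/6 = 18/6 = 3; σ²_I = ((9−1)/6)² = 1.778
te_J = (12 + 4·14 + 22)/6 = 90/6 = 15; σ²_J = ((22−12)/6)² = 2.778

Forward pass:
ES_A = 0; EF_A = 8
ES_B = 0; EF_B = 13
ES_C = 0; EF_C = 5
ES_D = 5; EF_D = 5+14 = 19
ES_E = max(EF_A=8, EF_B=13) = 13; EF_E = 13+4 = 17
ES_F = 13; EF_F = 13+5 = 18
ES_G = max(EF_A=8, EF_B=13) = 13; EF_G = 13+9 = 22
ES_H = 8; EF_H = 8+10 = 18
ES_I = max(EF_A=8, EF_B=13) = 13; EF_I = 13+3 = 16
ES_J = max(EF_A=8, EF_D=19, EF_E=17, EF_F=18, EF_G=22, EF_H=18, EF_I=16) = 22; EF_J = 22+15 = 37
Expected project duration μ = 37 days. Critical path: B → G → J.

Variance along critical path = 2.778 + 7.111 + 2.778 = 12.667; σ = √12.667 = 3.559 days.
Z = (35 − 37) / 3.559 = -0.562
P(T ≤ 35) = Φ(-0.562) ≈ 0.287

0.287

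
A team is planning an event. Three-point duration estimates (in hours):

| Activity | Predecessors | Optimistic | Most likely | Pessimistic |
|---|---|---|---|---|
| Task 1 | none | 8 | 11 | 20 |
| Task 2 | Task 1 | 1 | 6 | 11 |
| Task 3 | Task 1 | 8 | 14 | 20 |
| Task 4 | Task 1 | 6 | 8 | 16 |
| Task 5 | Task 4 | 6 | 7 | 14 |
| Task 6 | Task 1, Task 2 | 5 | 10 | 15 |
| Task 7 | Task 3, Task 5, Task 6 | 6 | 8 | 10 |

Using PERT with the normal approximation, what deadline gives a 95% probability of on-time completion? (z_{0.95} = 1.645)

te_Task 1 = (8 + 4·11 + 20)/6 = 72/6 = 12; σ²_Task 1 = ((20−8)/6)² = 4.000
te_Task 2 = (1 + 4·6 + 11)/6 = 36/6 = 6; σ²_Task 2 = ((11−1)/6)² = 2.778
te_Task 3 = (8 + 4·14 + 20)/6 = 84/6 = 14; σ²_Task 3 = ((20−8)/6)² = 4.000
te_Task 4 = (6 + 4·8 + 16)/6 = 54/6 = 9; σ²_Task 4 = ((16−6)/6)² = 2.778
te_Task 5 = (6 + 4·7 + 14)/6 = 48/6 = 8; σ²_Task 5 = ((14−6)/6)² = 1.778
te_Task 6 = (5 + 4·10 + 15)/6 = 60/6 = 10; σ²_Task 6 = ((15−5)/6)² = 2.778
te_Task 7 = (6 + 4·8 + 10)/6 = 48/6 = 8; σ²_Task 7 = ((10−6)/6)² = 0.444

Forward pass:
ES_Task 1 = 0; EF_Task 1 = 12
ES_Task 2 = 12; EF_Task 2 = 12+6 = 18
ES_Task 3 = 12; EF_Task 3 = 12+14 = 26
ES_Task 4 = 12; EF_Task 4 = 12+9 = 21
ES_Task 5 = 21; EF_Task 5 = 21+8 = 29
ES_Task 6 = max(EF_Task 1=12, EF_Task 2=18) = 18; EF_Task 6 = 18+10 = 28
ES_Task 7 = max(EF_Task 3=26, EF_Task 5=29, EF_Task 6=28) = 29; EF_Task 7 = 29+8 = 37
Expected project duration μ = 37 hours. Critical path: Task 1 → Task 4 → Task 5 → Task 7.

Variance along critical path = 4.000 + 2.778 + 1.778 + 0.444 = 9.000; σ = 3.000 hours.
D = μ + z·σ = 37 + 1.645·3.000 = 41.9 hours

41.9 hours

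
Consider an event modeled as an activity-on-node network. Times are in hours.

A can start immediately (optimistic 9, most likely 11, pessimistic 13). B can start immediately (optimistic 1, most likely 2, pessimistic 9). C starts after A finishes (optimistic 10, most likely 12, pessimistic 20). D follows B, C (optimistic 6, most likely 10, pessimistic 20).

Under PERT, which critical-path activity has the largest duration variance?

D

te_A = (9 + 4·11 + 13)/6 = 66/6 = 11; σ²_A = ((13−9)/6)² = 0.444
te_B = (1 + 4·2 + 9)/6 = 18/6 = 3; σ²_B = ((9−1)/6)² = 1.778
te_C = (10 + 4·12 + 20)/6 = 78/6 = 13; σ²_C = ((20−10)/6)² = 2.778
te_D = (6 + 4·10 + 20)/6 = 66/6 = 11; σ²_D = ((20−6)/6)² = 5.444

Forward pass:
ES_A = 0; EF_A = 11
ES_B = 0; EF_B = 3
ES_C = 11; EF_C = 11+13 = 24
ES_D = max(EF_B=3, EF_C=24) = 24; EF_D = 24+11 = 35
Expected project duration μ = 35 hours. Critical path: A → C → D.

Variances on critical path: σ²_A=0.444, σ²_C=2.778, σ²_D=5.444.
Largest is σ²_D = 5.444.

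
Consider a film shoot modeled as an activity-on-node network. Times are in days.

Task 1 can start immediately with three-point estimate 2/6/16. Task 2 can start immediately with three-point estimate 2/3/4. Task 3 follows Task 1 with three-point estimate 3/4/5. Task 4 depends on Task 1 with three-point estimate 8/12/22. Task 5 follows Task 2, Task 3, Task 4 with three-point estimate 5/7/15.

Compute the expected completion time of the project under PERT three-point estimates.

te_Task 1 = (2 + 4·6 + 16)/6 = 42/6 = 7
te_Task 2 = (2 + 4·3 + 4)/6 = 18/6 = 3
te_Task 3 = (3 + 4·4 + 5)/6 = 24/6 = 4
te_Task 4 = (8 + 4·12 + 22)/6 = 78/6 = 13
te_Task 5 = (5 + 4·7 + 15)/6 = 48/6 = 8

Forward pass:
ES_Task 1 = 0; EF_Task 1 = 7
ES_Task 2 = 0; EF_Task 2 = 3
ES_Task 3 = 7; EF_Task 3 = 7+4 = 11
ES_Task 4 = 7; EF_Task 4 = 7+13 = 20
ES_Task 5 = max(EF_Task 2=3, EF_Task 3=11, EF_Task 4=20) = 20; EF_Task 5 = 20+8 = 28
Expected project duration μ = 28 days. Critical path: Task 1 → Task 4 → Task 5.

28 days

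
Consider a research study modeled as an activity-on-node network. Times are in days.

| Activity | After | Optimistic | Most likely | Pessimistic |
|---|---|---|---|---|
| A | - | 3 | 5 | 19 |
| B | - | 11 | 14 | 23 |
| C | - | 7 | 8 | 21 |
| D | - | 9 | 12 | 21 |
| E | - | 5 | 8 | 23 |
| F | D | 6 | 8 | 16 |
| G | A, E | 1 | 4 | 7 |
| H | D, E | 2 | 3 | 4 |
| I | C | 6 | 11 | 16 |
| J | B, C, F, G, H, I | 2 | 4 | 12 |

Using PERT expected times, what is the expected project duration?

te_A = (3 + 4·5 + 19)/6 = 42/6 = 7
te_B = (11 + 4·14 + 23)/6 = 90/6 = 15
te_C = (7 + 4·8 + 21)/6 = 60/6 = 10
te_D = (9 + 4·12 + 21)/6 = 78/6 = 13
te_E = (5 + 4·8 + 23)/6 = 60/6 = 10
te_F = (6 + 4·8 + 16)/6 = 54/6 = 9
te_G = (1 + 4·4 + 7)/6 = 24/6 = 4
te_H = (2 + 4·3 + 4)/6 = 18/6 = 3
te_I = (6 + 4·11 + 16)/6 = 66/6 = 11
te_J = (2 + 4·4 + 12)/6 = 30/6 = 5

Forward pass:
ES_A = 0; EF_A = 7
ES_B = 0; EF_B = 15
ES_C = 0; EF_C = 10
ES_D = 0; EF_D = 13
ES_E = 0; EF_E = 10
ES_F = 13; EF_F = 13+9 = 22
ES_G = max(EF_A=7, EF_E=10) = 10; EF_G = 10+4 = 14
ES_H = max(EF_D=13, EF_E=10) = 13; EF_H = 13+3 = 16
ES_I = 10; EF_I = 10+11 = 21
ES_J = max(EF_B=15, EF_C=10, EF_F=22, EF_G=14, EF_H=16, EF_I=21) = 22; EF_J = 22+5 = 27
Expected project duration μ = 27 days. Critical path: D → F → J.

27 days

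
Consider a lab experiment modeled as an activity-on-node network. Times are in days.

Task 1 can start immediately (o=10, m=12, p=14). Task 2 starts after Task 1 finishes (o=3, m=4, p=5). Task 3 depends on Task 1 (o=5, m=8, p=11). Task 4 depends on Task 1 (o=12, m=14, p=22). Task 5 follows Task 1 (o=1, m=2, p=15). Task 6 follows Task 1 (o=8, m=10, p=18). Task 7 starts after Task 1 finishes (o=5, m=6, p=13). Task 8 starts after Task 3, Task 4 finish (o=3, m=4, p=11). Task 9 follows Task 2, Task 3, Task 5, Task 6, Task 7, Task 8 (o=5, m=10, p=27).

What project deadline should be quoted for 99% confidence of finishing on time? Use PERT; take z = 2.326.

te_Task 1 = (10 + 4·12 + 14)/6 = 72/6 = 12; σ²_Task 1 = ((14−10)/6)² = 0.444
te_Task 2 = (3 + 4·4 + 5)/6 = 24/6 = 4; σ²_Task 2 = ((5−3)/6)² = 0.111
te_Task 3 = (5 + 4·8 + 11)/6 = 48/6 = 8; σ²_Task 3 = ((11−5)/6)² = 1.000
te_Task 4 = (12 + 4·14 + 22)/6 = 90/6 = 15; σ²_Task 4 = ((22−12)/6)² = 2.778
te_Task 5 = (1 + 4·2 + 15)/6 = 24/6 = 4; σ²_Task 5 = ((15−1)/6)² = 5.444
te_Task 6 = (8 + 4·10 + 18)/6 = 66/6 = 11; σ²_Task 6 = ((18−8)/6)² = 2.778
te_Task 7 = (5 + 4·6 + 13)/6 = 42/6 = 7; σ²_Task 7 = ((13−5)/6)² = 1.778
te_Task 8 = (3 + 4·4 + 11)/6 = 30/6 = 5; σ²_Task 8 = ((11−3)/6)² = 1.778
te_Task 9 = (5 + 4·10 + 27)/6 = 72/6 = 12; σ²_Task 9 = ((27−5)/6)² = 13.444

Forward pass:
ES_Task 1 = 0; EF_Task 1 = 12
ES_Task 2 = 12; EF_Task 2 = 12+4 = 16
ES_Task 3 = 12; EF_Task 3 = 12+8 = 20
ES_Task 4 = 12; EF_Task 4 = 12+15 = 27
ES_Task 5 = 12; EF_Task 5 = 12+4 = 16
ES_Task 6 = 12; EF_Task 6 = 12+11 = 23
ES_Task 7 = 12; EF_Task 7 = 12+7 = 19
ES_Task 8 = max(EF_Task 3=20, EF_Task 4=27) = 27; EF_Task 8 = 27+5 = 32
ES_Task 9 = max(EF_Task 2=16, EF_Task 3=20, EF_Task 5=16, EF_Task 6=23, EF_Task 7=19, EF_Task 8=32) = 32; EF_Task 9 = 32+12 = 44
Expected project duration μ = 44 days. Critical path: Task 1 → Task 4 → Task 8 → Task 9.

Variance along critical path = 0.444 + 2.778 + 1.778 + 13.444 = 18.444; σ = 4.295 days.
D = μ + z·σ = 44 + 2.326·4.295 = 54.0 days

54.0 days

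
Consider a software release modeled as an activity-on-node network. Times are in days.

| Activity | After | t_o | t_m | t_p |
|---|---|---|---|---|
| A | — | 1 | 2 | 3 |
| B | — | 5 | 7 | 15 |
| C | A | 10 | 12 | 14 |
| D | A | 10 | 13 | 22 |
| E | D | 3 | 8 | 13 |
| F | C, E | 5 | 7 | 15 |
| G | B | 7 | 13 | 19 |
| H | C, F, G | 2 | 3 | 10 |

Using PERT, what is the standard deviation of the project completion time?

te_A = (1 + 4·2 + 3)/6 = 12/6 = 2; σ²_A = ((3−1)/6)² = 0.111
te_B = (5 + 4·7 + 15)/6 = 48/6 = 8; σ²_B = ((15−5)/6)² = 2.778
te_C = (10 + 4·12 + 14)/6 = 72/6 = 12; σ²_C = ((14−10)/6)² = 0.444
te_D = (10 + 4·13 + 22)/6 = 84/6 = 14; σ²_D = ((22−10)/6)² = 4.000
te_E = (3 + 4·8 + 13)/6 = 48/6 = 8; σ²_E = ((13−3)/6)² = 2.778
te_F = (5 + 4·7 + 15)/6 = 48/6 = 8; σ²_F = ((15−5)/6)² = 2.778
te_G = (7 + 4·13 + 19)/6 = 78/6 = 13; σ²_G = ((19−7)/6)² = 4.000
te_H = (2 + 4·3 + 10)/6 = 24/6 = 4; σ²_H = ((10−2)/6)² = 1.778

Forward pass:
ES_A = 0; EF_A = 2
ES_B = 0; EF_B = 8
ES_C = 2; EF_C = 2+12 = 14
ES_D = 2; EF_D = 2+14 = 16
ES_E = 16; EF_E = 16+8 = 24
ES_F = max(EF_C=14, EF_E=24) = 24; EF_F = 24+8 = 32
ES_G = 8; EF_G = 8+13 = 21
ES_H = max(EF_C=14, EF_F=32, EF_G=21) = 32; EF_H = 32+4 = 36
Expected project duration μ = 36 days. Critical path: A → D → E → F → H.

Variance along critical path = 0.111 + 4.000 + 2.778 + 2.778 + 1.778 = 11.444
σ = √11.444 = 3.383 days

3.38 days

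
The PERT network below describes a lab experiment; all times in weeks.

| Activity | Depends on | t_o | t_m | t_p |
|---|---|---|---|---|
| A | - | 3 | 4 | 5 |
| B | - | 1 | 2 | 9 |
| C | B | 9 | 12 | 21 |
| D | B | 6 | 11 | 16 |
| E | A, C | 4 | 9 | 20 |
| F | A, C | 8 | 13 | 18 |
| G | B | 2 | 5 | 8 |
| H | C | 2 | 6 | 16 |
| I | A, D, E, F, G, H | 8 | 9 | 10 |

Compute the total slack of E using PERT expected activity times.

3 weeks

te_A = (3 + 4·4 + 5)/6 = 24/6 = 4
te_B = (1 + 4·2 + 9)/6 = 18/6 = 3
te_C = (9 + 4·12 + 21)/6 = 78/6 = 13
te_D = (6 + 4·11 + 16)/6 = 66/6 = 11
te_E = (4 + 4·9 + 20)/6 = 60/6 = 10
te_F = (8 + 4·13 + 18)/6 = 78/6 = 13
te_G = (2 + 4·5 + 8)/6 = 30/6 = 5
te_H = (2 + 4·6 + 16)/6 = 42/6 = 7
te_I = (8 + 4·9 + 10)/6 = 54/6 = 9

Forward pass:
ES_A = 0; EF_A = 4
ES_B = 0; EF_B = 3
ES_C = 3; EF_C = 3+13 = 16
ES_D = 3; EF_D = 3+11 = 14
ES_E = max(EF_A=4, EF_C=16) = 16; EF_E = 16+10 = 26
ES_F = max(EF_A=4, EF_C=16) = 16; EF_F = 16+13 = 29
ES_G = 3; EF_G = 3+5 = 8
ES_H = 16; EF_H = 16+7 = 23
ES_I = max(EF_A=4, EF_D=14, EF_E=26, EF_F=29, EF_G=8, EF_H=23) = 29; EF_I = 29+9 = 38
Expected project duration μ = 38 weeks. Critical path: B → C → F → I.

Backward pass:
LF_I = 38; LS_I = 38−9 = 29
LF_H = LS_I = 29; LS_H = 29−7 = 22
LF_G = LS_I = 29; LS_G = 29−5 = 24
LF_F = LS_I = 29; LS_F = 29−13 = 16
LF_E = LS_I = 29; LS_E = 29−10 = 19
LF_D = LS_I = 29; LS_D = 29−11 = 18
LF_C = min(LS_E=19, LS_F=16, LS_H=22) = 16; LS_C = 16−13 = 3
LF_B = min(LS_C=3, LS_D=18, LS_G=24) = 3; LS_B = 3−3 = 0
LF_A = min(LS_E=19, LS_F=16, LS_I=29) = 16; LS_A = 16−4 = 12
Slack_E = LS_E − ES_E = 19 − 16 = 3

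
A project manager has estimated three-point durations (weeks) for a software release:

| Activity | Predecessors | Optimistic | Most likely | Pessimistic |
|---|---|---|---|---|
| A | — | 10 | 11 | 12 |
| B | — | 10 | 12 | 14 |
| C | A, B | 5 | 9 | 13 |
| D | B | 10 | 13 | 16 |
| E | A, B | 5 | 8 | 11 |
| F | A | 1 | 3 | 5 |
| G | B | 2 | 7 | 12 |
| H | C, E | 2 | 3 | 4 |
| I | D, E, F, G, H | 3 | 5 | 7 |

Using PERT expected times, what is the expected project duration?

30 weeks

te_A = (10 + 4·11 + 12)/6 = 66/6 = 11
te_B = (10 + 4·12 + 14)/6 = 72/6 = 12
te_C = (5 + 4·9 + 13)/6 = 54/6 = 9
te_D = (10 + 4·13 + 16)/6 = 78/6 = 13
te_E = (5 + 4·8 + 11)/6 = 48/6 = 8
te_F = (1 + 4·3 + 5)/6 = 18/6 = 3
te_G = (2 + 4·7 + 12)/6 = 42/6 = 7
te_H = (2 + 4·3 + 4)/6 = 18/6 = 3
te_I = (3 + 4·5 + 7)/6 = 30/6 = 5

Forward pass:
ES_A = 0; EF_A = 11
ES_B = 0; EF_B = 12
ES_C = max(EF_A=11, EF_B=12) = 12; EF_C = 12+9 = 21
ES_D = 12; EF_D = 12+13 = 25
ES_E = max(EF_A=11, EF_B=12) = 12; EF_E = 12+8 = 20
ES_F = 11; EF_F = 11+3 = 14
ES_G = 12; EF_G = 12+7 = 19
ES_H = max(EF_C=21, EF_E=20) = 21; EF_H = 21+3 = 24
ES_I = max(EF_D=25, EF_E=20, EF_F=14, EF_G=19, EF_H=24) = 25; EF_I = 25+5 = 30
Expected project duration μ = 30 weeks. Critical path: B → D → I.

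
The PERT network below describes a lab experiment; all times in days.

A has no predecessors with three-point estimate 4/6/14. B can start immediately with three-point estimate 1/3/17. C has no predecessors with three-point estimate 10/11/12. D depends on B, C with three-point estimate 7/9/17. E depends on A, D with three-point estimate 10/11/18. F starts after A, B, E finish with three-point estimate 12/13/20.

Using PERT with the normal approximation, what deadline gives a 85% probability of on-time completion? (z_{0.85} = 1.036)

49.6 days

te_A = (4 + 4·6 + 14)/6 = 42/6 = 7; σ²_A = ((14−4)/6)² = 2.778
te_B = (1 + 4·3 + 17)/6 = 30/6 = 5; σ²_B = ((17−1)/6)² = 7.111
te_C = (10 + 4·11 + 12)/6 = 66/6 = 11; σ²_C = ((12−10)/6)² = 0.111
te_D = (7 + 4·9 + 17)/6 = 60/6 = 10; σ²_D = ((17−7)/6)² = 2.778
te_E = (10 + 4·11 + 18)/6 = 72/6 = 12; σ²_E = ((18−10)/6)² = 1.778
te_F = (12 + 4·13 + 20)/6 = 84/6 = 14; σ²_F = ((20−12)/6)² = 1.778

Forward pass:
ES_A = 0; EF_A = 7
ES_B = 0; EF_B = 5
ES_C = 0; EF_C = 11
ES_D = max(EF_B=5, EF_C=11) = 11; EF_D = 11+10 = 21
ES_E = max(EF_A=7, EF_D=21) = 21; EF_E = 21+12 = 33
ES_F = max(EF_A=7, EF_B=5, EF_E=33) = 33; EF_F = 33+14 = 47
Expected project duration μ = 47 days. Critical path: C → D → E → F.

Variance along critical path = 0.111 + 2.778 + 1.778 + 1.778 = 6.444; σ = 2.539 days.
D = μ + z·σ = 47 + 1.036·2.539 = 49.6 days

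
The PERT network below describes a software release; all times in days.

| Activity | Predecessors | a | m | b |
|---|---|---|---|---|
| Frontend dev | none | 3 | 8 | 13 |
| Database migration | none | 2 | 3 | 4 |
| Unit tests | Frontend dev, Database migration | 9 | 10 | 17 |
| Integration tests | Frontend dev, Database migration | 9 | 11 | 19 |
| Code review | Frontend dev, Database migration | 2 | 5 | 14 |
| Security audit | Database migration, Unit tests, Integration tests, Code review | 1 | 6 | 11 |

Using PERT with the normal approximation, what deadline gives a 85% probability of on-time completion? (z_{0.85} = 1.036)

te_Frontend dev = (3 + 4·8 + 13)/6 = 48/6 = 8; σ²_Frontend dev = ((13−3)/6)² = 2.778
te_Database migration = (2 + 4·3 + 4)/6 = 18/6 = 3; σ²_Database migration = ((4−2)/6)² = 0.111
te_Unit tests = (9 + 4·10 + 17)/6 = 66/6 = 11; σ²_Unit tests = ((17−9)/6)² = 1.778
te_Integration tests = (9 + 4·11 + 19)/6 = 72/6 = 12; σ²_Integration tests = ((19−9)/6)² = 2.778
te_Code review = (2 + 4·5 + 14)/6 = 36/6 = 6; σ²_Code review = ((14−2)/6)² = 4.000
te_Security audit = (1 + 4·6 + 11)/6 = 36/6 = 6; σ²_Security audit = ((11−1)/6)² = 2.778

Forward pass:
ES_Frontend dev = 0; EF_Frontend dev = 8
ES_Database migration = 0; EF_Database migration = 3
ES_Unit tests = max(EF_Frontend dev=8, EF_Database migration=3) = 8; EF_Unit tests = 8+11 = 19
ES_Integration tests = max(EF_Frontend dev=8, EF_Database migration=3) = 8; EF_Integration tests = 8+12 = 20
ES_Code review = max(EF_Frontend dev=8, EF_Database migration=3) = 8; EF_Code review = 8+6 = 14
ES_Security audit = max(EF_Database migration=3, EF_Unit tests=19, EF_Integration tests=20, EF_Code review=14) = 20; EF_Security audit = 20+6 = 26
Expected project duration μ = 26 days. Critical path: Frontend dev → Integration tests → Security audit.

Variance along critical path = 2.778 + 2.778 + 2.778 = 8.333; σ = 2.887 days.
D = μ + z·σ = 26 + 1.036·2.887 = 29.0 days

29.0 days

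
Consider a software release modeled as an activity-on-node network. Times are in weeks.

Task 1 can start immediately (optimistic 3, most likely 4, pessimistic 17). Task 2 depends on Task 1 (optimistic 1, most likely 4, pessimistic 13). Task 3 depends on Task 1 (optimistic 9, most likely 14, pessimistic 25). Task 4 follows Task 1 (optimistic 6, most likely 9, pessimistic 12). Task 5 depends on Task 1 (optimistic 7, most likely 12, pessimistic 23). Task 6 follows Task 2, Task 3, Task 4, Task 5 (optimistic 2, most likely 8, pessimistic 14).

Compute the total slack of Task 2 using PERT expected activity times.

10 weeks

te_Task 1 = (3 + 4·4 + 17)/6 = 36/6 = 6
te_Task 2 = (1 + 4·4 + 13)/6 = 30/6 = 5
te_Task 3 = (9 + 4·14 + 25)/6 = 90/6 = 15
te_Task 4 = (6 + 4·9 + 12)/6 = 54/6 = 9
te_Task 5 = (7 + 4·12 + 23)/6 = 78/6 = 13
te_Task 6 = (2 + 4·8 + 14)/6 = 48/6 = 8

Forward pass:
ES_Task 1 = 0; EF_Task 1 = 6
ES_Task 2 = 6; EF_Task 2 = 6+5 = 11
ES_Task 3 = 6; EF_Task 3 = 6+15 = 21
ES_Task 4 = 6; EF_Task 4 = 6+9 = 15
ES_Task 5 = 6; EF_Task 5 = 6+13 = 19
ES_Task 6 = max(EF_Task 2=11, EF_Task 3=21, EF_Task 4=15, EF_Task 5=19) = 21; EF_Task 6 = 21+8 = 29
Expected project duration μ = 29 weeks. Critical path: Task 1 → Task 3 → Task 6.

Backward pass:
LF_Task 6 = 29; LS_Task 6 = 29−8 = 21
LF_Task 5 = LS_Task 6 = 21; LS_Task 5 = 21−13 = 8
LF_Task 4 = LS_Task 6 = 21; LS_Task 4 = 21−9 = 12
LF_Task 3 = LS_Task 6 = 21; LS_Task 3 = 21−15 = 6
LF_Task 2 = LS_Task 6 = 21; LS_Task 2 = 21−5 = 16
LF_Task 1 = min(LS_Task 2=16, LS_Task 3=6, LS_Task 4=12, LS_Task 5=8) = 6; LS_Task 1 = 6−6 = 0
Slack_Task 2 = LS_Task 2 − ES_Task 2 = 16 − 6 = 10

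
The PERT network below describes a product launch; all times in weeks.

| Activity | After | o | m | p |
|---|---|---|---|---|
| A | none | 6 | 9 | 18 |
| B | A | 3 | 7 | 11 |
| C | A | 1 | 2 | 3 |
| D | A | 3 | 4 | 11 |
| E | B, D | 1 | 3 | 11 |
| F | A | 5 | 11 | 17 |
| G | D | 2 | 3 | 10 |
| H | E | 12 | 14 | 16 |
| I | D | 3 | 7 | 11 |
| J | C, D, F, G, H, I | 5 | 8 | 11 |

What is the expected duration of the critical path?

43 weeks

te_A = (6 + 4·9 + 18)/6 = 60/6 = 10
te_B = (3 + 4·7 + 11)/6 = 42/6 = 7
te_C = (1 + 4·2 + 3)/6 = 12/6 = 2
te_D = (3 + 4·4 + 11)/6 = 30/6 = 5
te_E = (1 + 4·3 + 11)/6 = 24/6 = 4
te_F = (5 + 4·11 + 17)/6 = 66/6 = 11
te_G = (2 + 4·3 + 10)/6 = 24/6 = 4
te_H = (12 + 4·14 + 16)/6 = 84/6 = 14
te_I = (3 + 4·7 + 11)/6 = 42/6 = 7
te_J = (5 + 4·8 + 11)/6 = 48/6 = 8

Forward pass:
ES_A = 0; EF_A = 10
ES_B = 10; EF_B = 10+7 = 17
ES_C = 10; EF_C = 10+2 = 12
ES_D = 10; EF_D = 10+5 = 15
ES_E = max(EF_B=17, EF_D=15) = 17; EF_E = 17+4 = 21
ES_F = 10; EF_F = 10+11 = 21
ES_G = 15; EF_G = 15+4 = 19
ES_H = 21; EF_H = 21+14 = 35
ES_I = 15; EF_I = 15+7 = 22
ES_J = max(EF_C=12, EF_D=15, EF_F=21, EF_G=19, EF_H=35, EF_I=22) = 35; EF_J = 35+8 = 43
Expected project duration μ = 43 weeks. Critical path: A → B → E → H → J.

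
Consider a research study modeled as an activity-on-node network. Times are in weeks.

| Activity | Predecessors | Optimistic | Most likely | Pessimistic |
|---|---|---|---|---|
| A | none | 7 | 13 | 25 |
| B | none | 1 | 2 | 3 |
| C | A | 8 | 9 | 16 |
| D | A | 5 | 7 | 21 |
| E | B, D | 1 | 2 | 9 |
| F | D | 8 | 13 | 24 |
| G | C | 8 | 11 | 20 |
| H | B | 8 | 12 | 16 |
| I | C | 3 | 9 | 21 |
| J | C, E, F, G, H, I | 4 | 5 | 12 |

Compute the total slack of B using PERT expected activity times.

23 weeks

te_A = (7 + 4·13 + 25)/6 = 84/6 = 14
te_B = (1 + 4·2 + 3)/6 = 12/6 = 2
te_C = (8 + 4·9 + 16)/6 = 60/6 = 10
te_D = (5 + 4·7 + 21)/6 = 54/6 = 9
te_E = (1 + 4·2 + 9)/6 = 18/6 = 3
te_F = (8 + 4·13 + 24)/6 = 84/6 = 14
te_G = (8 + 4·11 + 20)/6 = 72/6 = 12
te_H = (8 + 4·12 + 16)/6 = 72/6 = 12
te_I = (3 + 4·9 + 21)/6 = 60/6 = 10
te_J = (4 + 4·5 + 12)/6 = 36/6 = 6

Forward pass:
ES_A = 0; EF_A = 14
ES_B = 0; EF_B = 2
ES_C = 14; EF_C = 14+10 = 24
ES_D = 14; EF_D = 14+9 = 23
ES_E = max(EF_B=2, EF_D=23) = 23; EF_E = 23+3 = 26
ES_F = 23; EF_F = 23+14 = 37
ES_G = 24; EF_G = 24+12 = 36
ES_H = 2; EF_H = 2+12 = 14
ES_I = 24; EF_I = 24+10 = 34
ES_J = max(EF_C=24, EF_E=26, EF_F=37, EF_G=36, EF_H=14, EF_I=34) = 37; EF_J = 37+6 = 43
Expected project duration μ = 43 weeks. Critical path: A → D → F → J.

Backward pass:
LF_J = 43; LS_J = 43−6 = 37
LF_I = LS_J = 37; LS_I = 37−10 = 27
LF_H = LS_J = 37; LS_H = 37−12 = 25
LF_G = LS_J = 37; LS_G = 37−12 = 25
LF_F = LS_J = 37; LS_F = 37−14 = 23
LF_E = LS_J = 37; LS_E = 37−3 = 34
LF_D = min(LS_E=34, LS_F=23) = 23; LS_D = 23−9 = 14
LF_C = min(LS_G=25, LS_I=27, LS_J=37) = 25; LS_C = 25−10 = 15
LF_B = min(LS_E=34, LS_H=25) = 25; LS_B = 25−2 = 23
LF_A = min(LS_C=15, LS_D=14) = 14; LS_A = 14−14 = 0
Slack_B = LS_B − ES_B = 23 − 0 = 23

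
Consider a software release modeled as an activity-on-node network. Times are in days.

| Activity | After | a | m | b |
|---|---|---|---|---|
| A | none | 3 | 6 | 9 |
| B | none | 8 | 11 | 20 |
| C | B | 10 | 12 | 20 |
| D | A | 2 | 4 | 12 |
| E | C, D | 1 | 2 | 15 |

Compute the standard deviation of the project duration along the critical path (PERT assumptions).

te_A = (3 + 4·6 + 9)/6 = 36/6 = 6; σ²_A = ((9−3)/6)² = 1.000
te_B = (8 + 4·11 + 20)/6 = 72/6 = 12; σ²_B = ((20−8)/6)² = 4.000
te_C = (10 + 4·12 + 20)/6 = 78/6 = 13; σ²_C = ((20−10)/6)² = 2.778
te_D = (2 + 4·4 + 12)/6 = 30/6 = 5; σ²_D = ((12−2)/6)² = 2.778
te_E = (1 + 4·2 + 15)/6 = 24/6 = 4; σ²_E = ((15−1)/6)² = 5.444

Forward pass:
ES_A = 0; EF_A = 6
ES_B = 0; EF_B = 12
ES_C = 12; EF_C = 12+13 = 25
ES_D = 6; EF_D = 6+5 = 11
ES_E = max(EF_C=25, EF_D=11) = 25; EF_E = 25+4 = 29
Expected project duration μ = 29 days. Critical path: B → C → E.

Variance along critical path = 4.000 + 2.778 + 5.444 = 12.222
σ = √12.222 = 3.496 days

3.50 days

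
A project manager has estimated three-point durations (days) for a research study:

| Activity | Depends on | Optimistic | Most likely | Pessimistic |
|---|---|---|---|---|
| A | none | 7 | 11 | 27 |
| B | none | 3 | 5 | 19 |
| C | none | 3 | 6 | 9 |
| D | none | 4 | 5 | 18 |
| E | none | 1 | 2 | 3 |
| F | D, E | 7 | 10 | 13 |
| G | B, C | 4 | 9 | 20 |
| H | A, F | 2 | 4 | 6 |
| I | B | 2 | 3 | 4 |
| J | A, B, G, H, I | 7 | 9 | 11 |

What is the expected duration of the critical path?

te_A = (7 + 4·11 + 27)/6 = 78/6 = 13
te_B = (3 + 4·5 + 19)/6 = 42/6 = 7
te_C = (3 + 4·6 + 9)/6 = 36/6 = 6
te_D = (4 + 4·5 + 18)/6 = 42/6 = 7
te_E = (1 + 4·2 + 3)/6 = 12/6 = 2
te_F = (7 + 4·10 + 13)/6 = 60/6 = 10
te_G = (4 + 4·9 + 20)/6 = 60/6 = 10
te_H = (2 + 4·4 + 6)/6 = 24/6 = 4
te_I = (2 + 4·3 + 4)/6 = 18/6 = 3
te_J = (7 + 4·9 + 11)/6 = 54/6 = 9

Forward pass:
ES_A = 0; EF_A = 13
ES_B = 0; EF_B = 7
ES_C = 0; EF_C = 6
ES_D = 0; EF_D = 7
ES_E = 0; EF_E = 2
ES_F = max(EF_D=7, EF_E=2) = 7; EF_F = 7+10 = 17
ES_G = max(EF_B=7, EF_C=6) = 7; EF_G = 7+10 = 17
ES_H = max(EF_A=13, EF_F=17) = 17; EF_H = 17+4 = 21
ES_I = 7; EF_I = 7+3 = 10
ES_J = max(EF_A=13, EF_B=7, EF_G=17, EF_H=21, EF_I=10) = 21; EF_J = 21+9 = 30
Expected project duration μ = 30 days. Critical path: D → F → H → J.

30 days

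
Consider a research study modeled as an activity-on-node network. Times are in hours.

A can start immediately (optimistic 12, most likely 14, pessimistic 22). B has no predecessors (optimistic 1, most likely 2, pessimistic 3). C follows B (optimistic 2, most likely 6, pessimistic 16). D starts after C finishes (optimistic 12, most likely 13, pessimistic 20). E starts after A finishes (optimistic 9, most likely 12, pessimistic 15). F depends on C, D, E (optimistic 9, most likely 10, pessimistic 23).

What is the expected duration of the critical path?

te_A = (12 + 4·14 + 22)/6 = 90/6 = 15
te_B = (1 + 4·2 + 3)/6 = 12/6 = 2
te_C = (2 + 4·6 + 16)/6 = 42/6 = 7
te_D = (12 + 4·13 + 20)/6 = 84/6 = 14
te_E = (9 + 4·12 + 15)/6 = 72/6 = 12
te_F = (9 + 4·10 + 23)/6 = 72/6 = 12

Forward pass:
ES_A = 0; EF_A = 15
ES_B = 0; EF_B = 2
ES_C = 2; EF_C = 2+7 = 9
ES_D = 9; EF_D = 9+14 = 23
ES_E = 15; EF_E = 15+12 = 27
ES_F = max(EF_C=9, EF_D=23, EF_E=27) = 27; EF_F = 27+12 = 39
Expected project duration μ = 39 hours. Critical path: A → E → F.

39 hours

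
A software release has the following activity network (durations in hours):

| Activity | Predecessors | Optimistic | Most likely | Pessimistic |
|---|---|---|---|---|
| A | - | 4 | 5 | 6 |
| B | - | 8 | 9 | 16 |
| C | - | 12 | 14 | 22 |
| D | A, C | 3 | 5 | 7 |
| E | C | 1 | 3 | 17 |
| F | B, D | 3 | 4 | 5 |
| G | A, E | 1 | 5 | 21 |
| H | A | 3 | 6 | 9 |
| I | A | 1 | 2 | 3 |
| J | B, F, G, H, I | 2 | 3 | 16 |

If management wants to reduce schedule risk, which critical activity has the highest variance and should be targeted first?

G

te_A = (4 + 4·5 + 6)/6 = 30/6 = 5; σ²_A = ((6−4)/6)² = 0.111
te_B = (8 + 4·9 + 16)/6 = 60/6 = 10; σ²_B = ((16−8)/6)² = 1.778
te_C = (12 + 4·14 + 22)/6 = 90/6 = 15; σ²_C = ((22−12)/6)² = 2.778
te_D = (3 + 4·5 + 7)/6 = 30/6 = 5; σ²_D = ((7−3)/6)² = 0.444
te_E = (1 + 4·3 + 17)/6 = 30/6 = 5; σ²_E = ((17−1)/6)² = 7.111
te_F = (3 + 4·4 + 5)/6 = 24/6 = 4; σ²_F = ((5−3)/6)² = 0.111
te_G = (1 + 4·5 + 21)/6 = 42/6 = 7; σ²_G = ((21−1)/6)² = 11.111
te_H = (3 + 4·6 + 9)/6 = 36/6 = 6; σ²_H = ((9−3)/6)² = 1.000
te_I = (1 + 4·2 + 3)/6 = 12/6 = 2; σ²_I = ((3−1)/6)² = 0.111
te_J = (2 + 4·3 + 16)/6 = 30/6 = 5; σ²_J = ((16−2)/6)² = 5.444

Forward pass:
ES_A = 0; EF_A = 5
ES_B = 0; EF_B = 10
ES_C = 0; EF_C = 15
ES_D = max(EF_A=5, EF_C=15) = 15; EF_D = 15+5 = 20
ES_E = 15; EF_E = 15+5 = 20
ES_F = max(EF_B=10, EF_D=20) = 20; EF_F = 20+4 = 24
ES_G = max(EF_A=5, EF_E=20) = 20; EF_G = 20+7 = 27
ES_H = 5; EF_H = 5+6 = 11
ES_I = 5; EF_I = 5+2 = 7
ES_J = max(EF_B=10, EF_F=24, EF_G=27, EF_H=11, EF_I=7) = 27; EF_J = 27+5 = 32
Expected project duration μ = 32 hours. Critical path: C → E → G → J.

Variances on critical path: σ²_C=2.778, σ²_E=7.111, σ²_G=11.111, σ²_J=5.444.
Largest is σ²_G = 11.111.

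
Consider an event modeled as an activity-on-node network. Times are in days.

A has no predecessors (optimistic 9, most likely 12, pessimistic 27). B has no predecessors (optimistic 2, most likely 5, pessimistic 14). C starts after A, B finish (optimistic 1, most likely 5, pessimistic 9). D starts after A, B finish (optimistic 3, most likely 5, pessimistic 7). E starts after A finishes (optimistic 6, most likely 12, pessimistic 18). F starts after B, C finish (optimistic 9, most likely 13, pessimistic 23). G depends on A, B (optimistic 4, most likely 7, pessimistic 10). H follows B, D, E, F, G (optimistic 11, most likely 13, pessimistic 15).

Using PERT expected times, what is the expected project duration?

te_A = (9 + 4·12 + 27)/6 = 84/6 = 14
te_B = (2 + 4·5 + 14)/6 = 36/6 = 6
te_C = (1 + 4·5 + 9)/6 = 30/6 = 5
te_D = (3 + 4·5 + 7)/6 = 30/6 = 5
te_E = (6 + 4·12 + 18)/6 = 72/6 = 12
te_F = (9 + 4·13 + 23)/6 = 84/6 = 14
te_G = (4 + 4·7 + 10)/6 = 42/6 = 7
te_H = (11 + 4·13 + 15)/6 = 78/6 = 13

Forward pass:
ES_A = 0; EF_A = 14
ES_B = 0; EF_B = 6
ES_C = max(EF_A=14, EF_B=6) = 14; EF_C = 14+5 = 19
ES_D = max(EF_A=14, EF_B=6) = 14; EF_D = 14+5 = 19
ES_E = 14; EF_E = 14+12 = 26
ES_F = max(EF_B=6, EF_C=19) = 19; EF_F = 19+14 = 33
ES_G = max(EF_A=14, EF_B=6) = 14; EF_G = 14+7 = 21
ES_H = max(EF_B=6, EF_D=19, EF_E=26, EF_F=33, EF_G=21) = 33; EF_H = 33+13 = 46
Expected project duration μ = 46 days. Critical path: A → C → F → H.

46 days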